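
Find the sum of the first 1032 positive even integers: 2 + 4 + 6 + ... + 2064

Sum of first n even numbers = n(n+1)
= 1032×1033
= 1066056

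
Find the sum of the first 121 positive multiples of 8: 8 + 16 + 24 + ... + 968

Factor out 8: = 8(1 + 2 + ... + 121) = 8 × n(n+1)/2
= 8 × 121×122/2
= 8 × 7381
= 59048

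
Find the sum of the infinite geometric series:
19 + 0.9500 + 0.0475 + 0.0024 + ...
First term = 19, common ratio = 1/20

For |r| < 1, S = a / (1 - r)
S = 19 / (1 - (1/20))
S = 19 / (19/20)
S = 20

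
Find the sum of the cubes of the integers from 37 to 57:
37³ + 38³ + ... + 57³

Use ∑_{k=1}^{n} k³ = [n(n+1)/2]², then subtract the first 36 terms.
∑_{k=1}^{57} k³ = [57×58/2]² = 1653² = 2732409
∑_{k=1}^{36} k³ = [36×37/2]² = 666² = 443556
∑_{k=37}^{57} k³ = 2732409 - 443556 = 2288853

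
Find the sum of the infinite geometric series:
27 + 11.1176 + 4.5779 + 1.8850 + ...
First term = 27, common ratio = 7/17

For |r| < 1, S = a / (1 - r)
S = 27 / (1 - (7/17))
S = 27 / (10/17)
S = 459/10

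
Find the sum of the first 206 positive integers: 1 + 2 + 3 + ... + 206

Formula: ∑k = n(n+1)/2
= 206×207/2
= 42642/2
= 21321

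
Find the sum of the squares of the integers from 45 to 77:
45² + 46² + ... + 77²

Use ∑_{k=1}^{n} k² = n(n+1)(2n+1)/6, then subtract the first 44 terms.
∑_{k=1}^{77} k² = 77×78×155/6 = 155155
∑_{k=1}^{44} k² = 44×45×89/6 = 29370
∑_{k=45}^{77} k² = 155155 - 29370 = 125785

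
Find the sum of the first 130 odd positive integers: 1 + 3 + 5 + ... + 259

Sum of first n odd numbers = n²
= 130²
= 16900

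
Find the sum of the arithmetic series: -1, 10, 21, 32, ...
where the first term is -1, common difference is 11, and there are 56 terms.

Sₙ = n/2 × (first + last)
Last term = a + (n-1)d = -1 + (56-1)×11 = 604
S_56 = 56/2 × (-1 + 604)
S_56 = 56/2 × 603 = 16884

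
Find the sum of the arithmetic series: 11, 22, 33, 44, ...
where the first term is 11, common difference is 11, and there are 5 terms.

Sₙ = n/2 × (first + last)
Last term = a + (n-1)d = 11 + (5-1)×11 = 55
S_5 = 5/2 × (11 + 55)
S_5 = 5/2 × 66 = 165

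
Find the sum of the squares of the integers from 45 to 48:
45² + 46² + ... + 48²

Use ∑_{k=1}^{n} k² = n(n+1)(2n+1)/6, then subtract the first 44 terms.
∑_{k=1}^{48} k² = 48×49×97/6 = 38024
∑_{k=1}^{44} k² = 44×45×89/6 = 29370
∑_{k=45}^{48} k² = 38024 - 29370 = 8654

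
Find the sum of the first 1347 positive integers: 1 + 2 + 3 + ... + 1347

Formula: ∑k = n(n+1)/2
= 1347×1348/2
= 1815756/2
= 907878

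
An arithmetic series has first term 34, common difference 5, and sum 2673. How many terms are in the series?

Using S = n/2 × [2a + (n-1)d]
2673 = n/2 × [2(34) + (n-1)(5)]
2673 = n/2 × [68 + 5n - 5]
5346 = n × [63 + 5n]
5n² + (63)n - 5346 = 0
Discriminant: Δ = (63)² - 4(5)(-5346) = 3969 + 106920 = 110889
√Δ = 333
n = [-(63) + √Δ] / (2·5) = (-63 + 333) / 10 = 270 / 10 = 27
(The negative root is discarded since n must be a positive integer.)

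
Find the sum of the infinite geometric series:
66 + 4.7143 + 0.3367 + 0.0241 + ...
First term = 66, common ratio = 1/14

For |r| < 1, S = a / (1 - r)
S = 66 / (1 - (1/14))
S = 66 / (13/14)
S = 924/13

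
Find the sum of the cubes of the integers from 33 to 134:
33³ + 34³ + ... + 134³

Use ∑_{k=1}^{n} k³ = [n(n+1)/2]², then subtract the first 32 terms.
∑_{k=1}^{134} k³ = [134×135/2]² = 9045² = 81812025
∑_{k=1}^{32} k³ = [32×33/2]² = 528² = 278784
∑_{k=33}^{134} k³ = 81812025 - 278784 = 81533241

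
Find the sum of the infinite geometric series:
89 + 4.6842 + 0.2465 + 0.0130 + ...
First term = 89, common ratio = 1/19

For |r| < 1, S = a / (1 - r)
S = 89 / (1 - (1/19))
S = 89 / (18/19)
S = 1691/18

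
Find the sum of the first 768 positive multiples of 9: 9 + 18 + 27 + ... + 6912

Factor out 9: = 9(1 + 2 + ... + 768) = 9 × n(n+1)/2
= 9 × 768×769/2
= 9 × 295296
= 2657664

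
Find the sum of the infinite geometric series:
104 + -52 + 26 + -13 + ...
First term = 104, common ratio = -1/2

For |r| < 1, S = a / (1 - r)
S = 104 / (1 - (-1/2))
S = 104 / (3/2)
S = 208/3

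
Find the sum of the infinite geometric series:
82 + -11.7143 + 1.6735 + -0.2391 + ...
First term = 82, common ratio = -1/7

For |r| < 1, S = a / (1 - r)
S = 82 / (1 - (-1/7))
S = 82 / (8/7)
S = 287/4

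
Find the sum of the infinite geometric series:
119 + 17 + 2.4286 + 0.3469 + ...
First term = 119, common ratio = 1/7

For |r| < 1, S = a / (1 - r)
S = 119 / (1 - (1/7))
S = 119 / (6/7)
S = 833/6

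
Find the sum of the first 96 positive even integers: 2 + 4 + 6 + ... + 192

Sum of first n even numbers = n(n+1)
= 96×97
= 9312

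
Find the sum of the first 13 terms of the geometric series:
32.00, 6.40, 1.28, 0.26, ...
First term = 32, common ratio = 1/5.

Sₙ = a(1 - rⁿ) / (1 - r)
S_13 = 32(1 - (1/5)^13) / (1 - (1/5))
S_13 = 32(1 - (1/1220703125)) / (4/5)
S_13 = 9765624992/244140625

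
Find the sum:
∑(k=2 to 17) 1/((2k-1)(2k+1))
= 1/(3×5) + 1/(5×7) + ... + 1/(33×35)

Partial fractions: 1/((2k-1)(2k+1)) = (1/2)[1/(2k-1) - 1/(2k+1)]
The series telescopes:
= (1/2)[1/3 - 1/35]
= 16/105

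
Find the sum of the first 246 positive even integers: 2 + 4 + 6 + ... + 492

Sum of first n even numbers = n(n+1)
= 246×247
= 60762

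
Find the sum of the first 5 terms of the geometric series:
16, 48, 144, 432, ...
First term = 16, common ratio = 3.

Sₙ = a(1 - rⁿ) / (1 - r)
S_5 = 16(1 - 3^5) / (1 - 3)
S_5 = 16(1 - 243) / (-2)
S_5 = 1936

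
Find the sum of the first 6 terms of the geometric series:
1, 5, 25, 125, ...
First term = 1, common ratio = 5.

Sₙ = a(1 - rⁿ) / (1 - r)
S_6 = 1(1 - 5^6) / (1 - 5)
S_6 = 1(1 - 15625) / (-4)
S_6 = 3906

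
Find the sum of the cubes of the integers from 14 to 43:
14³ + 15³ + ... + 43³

Use ∑_{k=1}^{n} k³ = [n(n+1)/2]², then subtract the first 13 terms.
∑_{k=1}^{43} k³ = [43×44/2]² = 946² = 894916
∑_{k=1}^{13} k³ = [13×14/2]² = 91² = 8281
∑_{k=14}^{43} k³ = 894916 - 8281 = 886635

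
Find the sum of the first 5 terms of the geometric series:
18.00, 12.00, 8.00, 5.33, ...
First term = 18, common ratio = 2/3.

Sₙ = a(1 - rⁿ) / (1 - r)
S_5 = 18(1 - (2/3)^5) / (1 - (2/3))
S_5 = 18(1 - (32/243)) / (1/3)
S_5 = 422/9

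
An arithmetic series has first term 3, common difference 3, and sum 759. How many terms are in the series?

Using S = n/2 × [2a + (n-1)d]
759 = n/2 × [2(3) + (n-1)(3)]
759 = n/2 × [6 + 3n - 3]
1518 = n × [3 + 3n]
3n² + (3)n - 1518 = 0
Discriminant: Δ = (3)² - 4(3)(-1518) = 9 + 18216 = 18225
√Δ = 135
n = [-(3) + √Δ] / (2·3) = (-3 + 135) / 6 = 132 / 6 = 22
(The negative root is discarded since n must be a positive integer.)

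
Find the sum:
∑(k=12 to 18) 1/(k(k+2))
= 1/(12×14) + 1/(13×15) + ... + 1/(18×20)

Partial fractions: 1/(k(k+2)) = (1/2)[1/k - 1/(k+2)]
Telescoping leaves the first two and last two terms:
= (1/2)[1/12 + 1/13 - 1/19 - 1/20]
= 427/14820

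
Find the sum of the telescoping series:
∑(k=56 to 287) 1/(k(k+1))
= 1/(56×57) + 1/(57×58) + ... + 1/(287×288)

Partial fractions: 1/(k(k+1)) = 1/k - 1/(k+1)
The series telescopes:
= (1/56 - 1/57) + (1/57 - 1/58) + ... + (1/287 - 1/288)
= 1/56 - 1/288
= 29/2016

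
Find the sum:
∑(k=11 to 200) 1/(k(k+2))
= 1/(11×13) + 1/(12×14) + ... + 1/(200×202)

Partial fractions: 1/(k(k+2)) = (1/2)[1/k - 1/(k+2)]
Telescoping leaves the first two and last two terms:
= (1/2)[1/11 + 1/12 - 1/201 - 1/202]
= 48925/595496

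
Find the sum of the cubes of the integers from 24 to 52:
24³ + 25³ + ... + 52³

Use ∑_{k=1}^{n} k³ = [n(n+1)/2]², then subtract the first 23 terms.
∑_{k=1}^{52} k³ = [52×53/2]² = 1378² = 1898884
∑_{k=1}^{23} k³ = [23×24/2]² = 276² = 76176
∑_{k=24}^{52} k³ = 1898884 - 76176 = 1822708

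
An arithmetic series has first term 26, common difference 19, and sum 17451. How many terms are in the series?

Using S = n/2 × [2a + (n-1)d]
17451 = n/2 × [2(26) + (n-1)(19)]
17451 = n/2 × [52 + 19n - 19]
34902 = n × [33 + 19n]
19n² + (33)n - 34902 = 0
Discriminant: Δ = (33)² - 4(19)(-34902) = 1089 + 2652552 = 2653641
√Δ = 1629
n = [-(33) + √Δ] / (2·19) = (-33 + 1629) / 38 = 1596 / 38 = 42
(The negative root is discarded since n must be a positive integer.)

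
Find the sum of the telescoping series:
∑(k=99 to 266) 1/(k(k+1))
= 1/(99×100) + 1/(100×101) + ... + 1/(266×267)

Partial fractions: 1/(k(k+1)) = 1/k - 1/(k+1)
The series telescopes:
= (1/99 - 1/100) + (1/100 - 1/101) + ... + (1/266 - 1/267)
= 1/99 - 1/267
= 56/8811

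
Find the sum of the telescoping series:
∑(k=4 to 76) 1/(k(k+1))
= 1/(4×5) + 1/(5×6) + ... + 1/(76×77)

Partial fractions: 1/(k(k+1)) = 1/k - 1/(k+1)
The series telescopes:
= (1/4 - 1/5) + (1/5 - 1/6) + ... + (1/76 - 1/77)
= 1/4 - 1/77
= 73/308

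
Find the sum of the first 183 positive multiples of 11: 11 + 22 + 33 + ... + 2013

Factor out 11: = 11(1 + 2 + ... + 183) = 11 × n(n+1)/2
= 11 × 183×184/2
= 11 × 16836
= 185196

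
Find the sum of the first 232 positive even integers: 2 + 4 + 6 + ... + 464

Sum of first n even numbers = n(n+1)
= 232×233
= 54056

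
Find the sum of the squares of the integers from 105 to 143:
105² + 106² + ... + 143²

Use ∑_{k=1}^{n} k² = n(n+1)(2n+1)/6, then subtract the first 104 terms.
∑_{k=1}^{143} k² = 143×144×287/6 = 984984
∑_{k=1}^{104} k² = 104×105×209/6 = 380380
∑_{k=105}^{143} k² = 984984 - 380380 = 604604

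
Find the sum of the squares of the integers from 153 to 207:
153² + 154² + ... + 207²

Use ∑_{k=1}^{n} k² = n(n+1)(2n+1)/6, then subtract the first 152 terms.
∑_{k=1}^{207} k² = 207×208×415/6 = 2978040
∑_{k=1}^{152} k² = 152×153×305/6 = 1182180
∑_{k=153}^{207} k² = 2978040 - 1182180 = 1795860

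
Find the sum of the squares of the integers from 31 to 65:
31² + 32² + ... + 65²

Use ∑_{k=1}^{n} k² = n(n+1)(2n+1)/6, then subtract the first 30 terms.
∑_{k=1}^{65} k² = 65×66×131/6 = 93665
∑_{k=1}^{30} k² = 30×31×61/6 = 9455
∑_{k=31}^{65} k² = 93665 - 9455 = 84210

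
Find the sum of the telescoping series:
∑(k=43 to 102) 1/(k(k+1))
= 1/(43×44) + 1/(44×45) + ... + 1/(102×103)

Partial fractions: 1/(k(k+1)) = 1/k - 1/(k+1)
The series telescopes:
= (1/43 - 1/44) + (1/44 - 1/45) + ... + (1/102 - 1/103)
= 1/43 - 1/103
= 60/4429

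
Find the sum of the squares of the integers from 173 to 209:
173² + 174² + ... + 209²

Use ∑_{k=1}^{n} k² = n(n+1)(2n+1)/6, then subtract the first 172 terms.
∑_{k=1}^{209} k² = 209×210×419/6 = 3064985
∑_{k=1}^{172} k² = 172×173×345/6 = 1710970
∑_{k=173}^{209} k² = 3064985 - 1710970 = 1354015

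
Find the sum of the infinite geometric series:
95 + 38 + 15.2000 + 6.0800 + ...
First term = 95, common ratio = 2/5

For |r| < 1, S = a / (1 - r)
S = 95 / (1 - (2/5))
S = 95 / (3/5)
S = 475/3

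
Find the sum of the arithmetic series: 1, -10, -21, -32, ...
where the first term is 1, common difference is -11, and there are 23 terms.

Sₙ = n/2 × (first + last)
Last term = a + (n-1)d = 1 + (23-1)×(-11) = -241
S_23 = 23/2 × (1 + (-241))
S_23 = 23/2 × (-240) = -2760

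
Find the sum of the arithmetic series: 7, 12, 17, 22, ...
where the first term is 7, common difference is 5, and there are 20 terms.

Sₙ = n/2 × (first + last)
Last term = a + (n-1)d = 7 + (20-1)×5 = 102
S_20 = 20/2 × (7 + 102)
S_20 = 20/2 × 109 = 1090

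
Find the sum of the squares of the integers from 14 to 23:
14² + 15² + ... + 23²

Use ∑_{k=1}^{n} k² = n(n+1)(2n+1)/6, then subtract the first 13 terms.
∑_{k=1}^{23} k² = 23×24×47/6 = 4324
∑_{k=1}^{13} k² = 13×14×27/6 = 819
∑_{k=14}^{23} k² = 4324 - 819 = 3505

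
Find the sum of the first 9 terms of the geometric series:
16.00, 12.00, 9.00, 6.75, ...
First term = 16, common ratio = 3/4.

Sₙ = a(1 - rⁿ) / (1 - r)
S_9 = 16(1 - (3/4)^9) / (1 - (3/4))
S_9 = 16(1 - (19683/262144)) / (1/4)
S_9 = 242461/4096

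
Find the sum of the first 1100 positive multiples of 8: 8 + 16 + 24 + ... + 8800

Factor out 8: = 8(1 + 2 + ... + 1100) = 8 × n(n+1)/2
= 8 × 1100×1101/2
= 8 × 605550
= 4844400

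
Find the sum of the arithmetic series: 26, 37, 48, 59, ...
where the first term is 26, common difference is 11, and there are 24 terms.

Sₙ = n/2 × (first + last)
Last term = a + (n-1)d = 26 + (24-1)×11 = 279
S_24 = 24/2 × (26 + 279)
S_24 = 24/2 × 305 = 3660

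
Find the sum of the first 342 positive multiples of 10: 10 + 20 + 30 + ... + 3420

Factor out 10: = 10(1 + 2 + ... + 342) = 10 × n(n+1)/2
= 10 × 342×343/2
= 10 × 58653
= 586530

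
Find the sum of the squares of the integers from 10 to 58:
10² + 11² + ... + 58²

Use ∑_{k=1}^{n} k² = n(n+1)(2n+1)/6, then subtract the first 9 terms.
∑_{k=1}^{58} k² = 58×59×117/6 = 66729
∑_{k=1}^{9} k² = 9×10×19/6 = 285
∑_{k=10}^{58} k² = 66729 - 285 = 66444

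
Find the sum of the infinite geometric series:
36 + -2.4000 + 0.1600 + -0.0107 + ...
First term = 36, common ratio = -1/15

For |r| < 1, S = a / (1 - r)
S = 36 / (1 - (-1/15))
S = 36 / (16/15)
S = 135/4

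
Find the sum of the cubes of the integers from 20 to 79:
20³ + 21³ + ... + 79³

Use ∑_{k=1}^{n} k³ = [n(n+1)/2]², then subtract the first 19 terms.
∑_{k=1}^{79} k³ = [79×80/2]² = 3160² = 9985600
∑_{k=1}^{19} k³ = [19×20/2]² = 190² = 36100
∑_{k=20}^{79} k³ = 9985600 - 36100 = 9949500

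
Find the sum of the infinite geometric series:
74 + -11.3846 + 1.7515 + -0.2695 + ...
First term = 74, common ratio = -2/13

For |r| < 1, S = a / (1 - r)
S = 74 / (1 - (-2/13))
S = 74 / (15/13)
S = 962/15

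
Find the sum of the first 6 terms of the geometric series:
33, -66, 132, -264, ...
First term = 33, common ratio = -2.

Sₙ = a(1 - rⁿ) / (1 - r)
S_6 = 33(1 - (-2)^6) / (1 - (-2))
S_6 = 33(1 - 64) / (3)
S_6 = -693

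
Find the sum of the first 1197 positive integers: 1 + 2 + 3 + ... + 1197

Formula: ∑k = n(n+1)/2
= 1197×1198/2
= 1434006/2
= 717003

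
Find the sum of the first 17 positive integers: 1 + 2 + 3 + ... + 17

Formula: ∑k = n(n+1)/2
= 17×18/2
= 306/2
= 153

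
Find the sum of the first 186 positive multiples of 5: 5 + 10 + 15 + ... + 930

Factor out 5: = 5(1 + 2 + ... + 186) = 5 × n(n+1)/2
= 5 × 186×187/2
= 5 × 17391
= 86955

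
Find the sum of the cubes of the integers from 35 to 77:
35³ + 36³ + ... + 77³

Use ∑_{k=1}^{n} k³ = [n(n+1)/2]², then subtract the first 34 terms.
∑_{k=1}^{77} k³ = [77×78/2]² = 3003² = 9018009
∑_{k=1}^{34} k³ = [34×35/2]² = 595² = 354025
∑_{k=35}^{77} k³ = 9018009 - 354025 = 8663984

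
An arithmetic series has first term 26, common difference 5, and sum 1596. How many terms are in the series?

Using S = n/2 × [2a + (n-1)d]
1596 = n/2 × [2(26) + (n-1)(5)]
1596 = n/2 × [52 + 5n - 5]
3192 = n × [47 + 5n]
5n² + (47)n - 3192 = 0
Discriminant: Δ = (47)² - 4(5)(-3192) = 2209 + 63840 = 66049
√Δ = 257
n = [-(47) + √Δ] / (2·5) = (-47 + 257) / 10 = 210 / 10 = 21
(The negative root is discarded since n must be a positive integer.)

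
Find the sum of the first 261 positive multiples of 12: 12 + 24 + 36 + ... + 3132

Factor out 12: = 12(1 + 2 + ... + 261) = 12 × n(n+1)/2
= 12 × 261×262/2
= 12 × 34191
= 410292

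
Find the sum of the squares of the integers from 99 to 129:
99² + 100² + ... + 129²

Use ∑_{k=1}^{n} k² = n(n+1)(2n+1)/6, then subtract the first 98 terms.
∑_{k=1}^{129} k² = 129×130×259/6 = 723905
∑_{k=1}^{98} k² = 98×99×197/6 = 318549
∑_{k=99}^{129} k² = 723905 - 318549 = 405356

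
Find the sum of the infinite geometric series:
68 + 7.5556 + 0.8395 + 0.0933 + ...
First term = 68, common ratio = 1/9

For |r| < 1, S = a / (1 - r)
S = 68 / (1 - (1/9))
S = 68 / (8/9)
S = 153/2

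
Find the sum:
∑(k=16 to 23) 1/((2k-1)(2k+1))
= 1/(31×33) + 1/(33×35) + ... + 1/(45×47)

Partial fractions: 1/((2k-1)(2k+1)) = (1/2)[1/(2k-1) - 1/(2k+1)]
The series telescopes:
= (1/2)[1/31 - 1/47]
= 8/1457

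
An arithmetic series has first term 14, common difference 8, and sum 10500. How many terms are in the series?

Using S = n/2 × [2a + (n-1)d]
10500 = n/2 × [2(14) + (n-1)(8)]
10500 = n/2 × [28 + 8n - 8]
21000 = n × [20 + 8n]
8n² + (20)n - 21000 = 0
Discriminant: Δ = (20)² - 4(8)(-21000) = 400 + 672000 = 672400
√Δ = 820
n = [-(20) + √Δ] / (2·8) = (-20 + 820) / 16 = 800 / 16 = 50
(The negative root is discarded since n must be a positive integer.)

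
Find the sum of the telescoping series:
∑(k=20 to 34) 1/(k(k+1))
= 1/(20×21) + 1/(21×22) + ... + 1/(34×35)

Partial fractions: 1/(k(k+1)) = 1/k - 1/(k+1)
The series telescopes:
= (1/20 - 1/21) + (1/21 - 1/22) + ... + (1/34 - 1/35)
= 1/20 - 1/35
= 3/140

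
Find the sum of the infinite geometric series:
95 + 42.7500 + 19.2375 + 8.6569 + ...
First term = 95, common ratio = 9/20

For |r| < 1, S = a / (1 - r)
S = 95 / (1 - (9/20))
S = 95 / (11/20)
S = 1900/11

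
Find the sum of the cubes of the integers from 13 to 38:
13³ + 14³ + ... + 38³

Use ∑_{k=1}^{n} k³ = [n(n+1)/2]², then subtract the first 12 terms.
∑_{k=1}^{38} k³ = [38×39/2]² = 741² = 549081
∑_{k=1}^{12} k³ = [12×13/2]² = 78² = 6084
∑_{k=13}^{38} k³ = 549081 - 6084 = 542997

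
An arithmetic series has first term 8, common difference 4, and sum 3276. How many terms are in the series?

Using S = n/2 × [2a + (n-1)d]
3276 = n/2 × [2(8) + (n-1)(4)]
3276 = n/2 × [16 + 4n - 4]
6552 = n × [12 + 4n]
4n² + (12)n - 6552 = 0
Discriminant: Δ = (12)² - 4(4)(-6552) = 144 + 104832 = 104976
√Δ = 324
n = [-(12) + √Δ] / (2·4) = (-12 + 324) / 8 = 312 / 8 = 39
(The negative root is discarded since n must be a positive integer.)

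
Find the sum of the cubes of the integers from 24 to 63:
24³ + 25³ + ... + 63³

Use ∑_{k=1}^{n} k³ = [n(n+1)/2]², then subtract the first 23 terms.
∑_{k=1}^{63} k³ = [63×64/2]² = 2016² = 4064256
∑_{k=1}^{23} k³ = [23×24/2]² = 276² = 76176
∑_{k=24}^{63} k³ = 4064256 - 76176 = 3988080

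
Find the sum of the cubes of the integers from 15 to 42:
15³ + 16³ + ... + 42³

Use ∑_{k=1}^{n} k³ = [n(n+1)/2]², then subtract the first 14 terms.
∑_{k=1}^{42} k³ = [42×43/2]² = 903² = 815409
∑_{k=1}^{14} k³ = [14×15/2]² = 105² = 11025
∑_{k=15}^{42} k³ = 815409 - 11025 = 804384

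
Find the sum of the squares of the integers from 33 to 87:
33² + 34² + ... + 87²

Use ∑_{k=1}^{n} k² = n(n+1)(2n+1)/6, then subtract the first 32 terms.
∑_{k=1}^{87} k² = 87×88×175/6 = 223300
∑_{k=1}^{32} k² = 32×33×65/6 = 11440
∑_{k=33}^{87} k² = 223300 - 11440 = 211860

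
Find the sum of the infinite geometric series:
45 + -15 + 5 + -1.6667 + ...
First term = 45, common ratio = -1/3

For |r| < 1, S = a / (1 - r)
S = 45 / (1 - (-1/3))
S = 45 / (4/3)
S = 135/4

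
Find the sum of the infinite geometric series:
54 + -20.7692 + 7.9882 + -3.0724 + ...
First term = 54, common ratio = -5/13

For |r| < 1, S = a / (1 - r)
S = 54 / (1 - (-5/13))
S = 54 / (18/13)
S = 39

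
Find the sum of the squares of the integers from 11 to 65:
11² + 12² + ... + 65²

Use ∑_{k=1}^{n} k² = n(n+1)(2n+1)/6, then subtract the first 10 terms.
∑_{k=1}^{65} k² = 65×66×131/6 = 93665
∑_{k=1}^{10} k² = 10×11×21/6 = 385
∑_{k=11}^{65} k² = 93665 - 385 = 93280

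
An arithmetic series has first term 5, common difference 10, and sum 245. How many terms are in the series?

Using S = n/2 × [2a + (n-1)d]
245 = n/2 × [2(5) + (n-1)(10)]
245 = n/2 × [10 + 10n - 10]
490 = n × [0 + 10n]
10n² + (0)n - 490 = 0
Discriminant: Δ = (0)² - 4(10)(-490) = 0 + 19600 = 19600
√Δ = 140
n = [-(0) + √Δ] / (2·10) = (0 + 140) / 20 = 140 / 20 = 7
(The negative root is discarded since n must be a positive integer.)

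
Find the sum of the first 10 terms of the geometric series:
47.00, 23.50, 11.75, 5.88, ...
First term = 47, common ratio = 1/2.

Sₙ = a(1 - rⁿ) / (1 - r)
S_10 = 47(1 - (1/2)^10) / (1 - (1/2))
S_10 = 47(1 - (1/1024)) / (1/2)
S_10 = 48081/512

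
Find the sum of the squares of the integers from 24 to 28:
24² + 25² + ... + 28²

Use ∑_{k=1}^{n} k² = n(n+1)(2n+1)/6, then subtract the first 23 terms.
∑_{k=1}^{28} k² = 28×29×57/6 = 7714
∑_{k=1}^{23} k² = 23×24×47/6 = 4324
∑_{k=24}^{28} k² = 7714 - 4324 = 3390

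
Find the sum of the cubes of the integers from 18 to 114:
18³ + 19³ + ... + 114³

Use ∑_{k=1}^{n} k³ = [n(n+1)/2]², then subtract the first 17 terms.
∑_{k=1}^{114} k³ = [114×115/2]² = 6555² = 42968025
∑_{k=1}^{17} k³ = [17×18/2]² = 153² = 23409
∑_{k=18}^{114} k³ = 42968025 - 23409 = 42944616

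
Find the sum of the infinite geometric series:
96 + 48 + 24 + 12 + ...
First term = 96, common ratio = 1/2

For |r| < 1, S = a / (1 - r)
S = 96 / (1 - (1/2))
S = 96 / (1/2)
S = 192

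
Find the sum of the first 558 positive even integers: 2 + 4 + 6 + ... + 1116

Sum of first n even numbers = n(n+1)
= 558×559
= 311922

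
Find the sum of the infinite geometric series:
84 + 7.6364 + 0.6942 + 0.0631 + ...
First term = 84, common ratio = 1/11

For |r| < 1, S = a / (1 - r)
S = 84 / (1 - (1/11))
S = 84 / (10/11)
S = 462/5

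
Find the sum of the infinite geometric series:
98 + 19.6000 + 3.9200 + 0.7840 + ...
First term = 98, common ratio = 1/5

For |r| < 1, S = a / (1 - r)
S = 98 / (1 - (1/5))
S = 98 / (4/5)
S = 245/2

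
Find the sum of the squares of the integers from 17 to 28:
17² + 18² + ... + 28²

Use ∑_{k=1}^{n} k² = n(n+1)(2n+1)/6, then subtract the first 16 terms.
∑_{k=1}^{28} k² = 28×29×57/6 = 7714
∑_{k=1}^{16} k² = 16×17×33/6 = 1496
∑_{k=17}^{28} k² = 7714 - 1496 = 6218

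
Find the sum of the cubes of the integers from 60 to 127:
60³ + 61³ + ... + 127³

Use ∑_{k=1}^{n} k³ = [n(n+1)/2]², then subtract the first 59 terms.
∑_{k=1}^{127} k³ = [127×128/2]² = 8128² = 66064384
∑_{k=1}^{59} k³ = [59×60/2]² = 1770² = 3132900
∑_{k=60}^{127} k³ = 66064384 - 3132900 = 62931484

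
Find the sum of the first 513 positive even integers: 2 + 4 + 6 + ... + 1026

Sum of first n even numbers = n(n+1)
= 513×514
= 263682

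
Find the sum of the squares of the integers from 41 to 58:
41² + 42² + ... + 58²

Use ∑_{k=1}^{n} k² = n(n+1)(2n+1)/6, then subtract the first 40 terms.
∑_{k=1}^{58} k² = 58×59×117/6 = 66729
∑_{k=1}^{40} k² = 40×41×81/6 = 22140
∑_{k=41}^{58} k² = 66729 - 22140 = 44589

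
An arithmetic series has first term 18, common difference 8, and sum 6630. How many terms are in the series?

Using S = n/2 × [2a + (n-1)d]
6630 = n/2 × [2(18) + (n-1)(8)]
6630 = n/2 × [36 + 8n - 8]
13260 = n × [28 + 8n]
8n² + (28)n - 13260 = 0
Discriminant: Δ = (28)² - 4(8)(-13260) = 784 + 424320 = 425104
√Δ = 652
n = [-(28) + √Δ] / (2·8) = (-28 + 652) / 16 = 624 / 16 = 39
(The negative root is discarded since n must be a positive integer.)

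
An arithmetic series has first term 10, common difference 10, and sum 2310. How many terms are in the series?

Using S = n/2 × [2a + (n-1)d]
2310 = n/2 × [2(10) + (n-1)(10)]
2310 = n/2 × [20 + 10n - 10]
4620 = n × [10 + 10n]
10n² + (10)n - 4620 = 0
Discriminant: Δ = (10)² - 4(10)(-4620) = 100 + 184800 = 184900
√Δ = 430
n = [-(10) + √Δ] / (2·10) = (-10 + 430) / 20 = 420 / 20 = 21
(The negative root is discarded since n must be a positive integer.)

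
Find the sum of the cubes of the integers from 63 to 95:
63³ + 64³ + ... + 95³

Use ∑_{k=1}^{n} k³ = [n(n+1)/2]², then subtract the first 62 terms.
∑_{k=1}^{95} k³ = [95×96/2]² = 4560² = 20793600
∑_{k=1}^{62} k³ = [62×63/2]² = 1953² = 3814209
∑_{k=63}^{95} k³ = 20793600 - 3814209 = 16979391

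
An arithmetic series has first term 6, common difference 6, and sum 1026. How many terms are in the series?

Using S = n/2 × [2a + (n-1)d]
1026 = n/2 × [2(6) + (n-1)(6)]
1026 = n/2 × [12 + 6n - 6]
2052 = n × [6 + 6n]
6n² + (6)n - 2052 = 0
Discriminant: Δ = (6)² - 4(6)(-2052) = 36 + 49248 = 49284
√Δ = 222
n = [-(6) + √Δ] / (2·6) = (-6 + 222) / 12 = 216 / 12 = 18
(The negative root is discarded since n must be a positive integer.)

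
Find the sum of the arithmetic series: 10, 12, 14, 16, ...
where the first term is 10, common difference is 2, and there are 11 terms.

Sₙ = n/2 × (first + last)
Last term = a + (n-1)d = 10 + (11-1)×2 = 30
S_11 = 11/2 × (10 + 30)
S_11 = 11/2 × 40 = 220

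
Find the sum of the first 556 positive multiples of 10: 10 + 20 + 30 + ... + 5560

Factor out 10: = 10(1 + 2 + ... + 556) = 10 × n(n+1)/2
= 10 × 556×557/2
= 10 × 154846
= 1548460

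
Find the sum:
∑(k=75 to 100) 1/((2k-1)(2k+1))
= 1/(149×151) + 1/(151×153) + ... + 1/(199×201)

Partial fractions: 1/((2k-1)(2k+1)) = (1/2)[1/(2k-1) - 1/(2k+1)]
The series telescopes:
= (1/2)[1/149 - 1/201]
= 26/29949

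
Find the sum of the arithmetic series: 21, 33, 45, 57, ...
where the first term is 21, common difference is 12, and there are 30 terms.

Sₙ = n/2 × (first + last)
Last term = a + (n-1)d = 21 + (30-1)×12 = 369
S_30 = 30/2 × (21 + 369)
S_30 = 30/2 × 390 = 5850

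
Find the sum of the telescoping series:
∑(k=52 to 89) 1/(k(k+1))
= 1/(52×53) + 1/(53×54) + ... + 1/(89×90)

Partial fractions: 1/(k(k+1)) = 1/k - 1/(k+1)
The series telescopes:
= (1/52 - 1/53) + (1/53 - 1/54) + ... + (1/89 - 1/90)
= 1/52 - 1/90
= 19/2340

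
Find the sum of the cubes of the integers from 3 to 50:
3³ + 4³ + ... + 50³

Use ∑_{k=1}^{n} k³ = [n(n+1)/2]², then subtract the first 2 terms.
∑_{k=1}^{50} k³ = [50×51/2]² = 1275² = 1625625
∑_{k=1}^{2} k³ = [2×3/2]² = 3² = 9
∑_{k=3}^{50} k³ = 1625625 - 9 = 1625616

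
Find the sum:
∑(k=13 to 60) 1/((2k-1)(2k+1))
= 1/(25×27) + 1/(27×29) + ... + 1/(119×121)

Partial fractions: 1/((2k-1)(2k+1)) = (1/2)[1/(2k-1) - 1/(2k+1)]
The series telescopes:
= (1/2)[1/25 - 1/121]
= 48/3025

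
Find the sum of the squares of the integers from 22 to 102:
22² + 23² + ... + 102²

Use ∑_{k=1}^{n} k² = n(n+1)(2n+1)/6, then subtract the first 21 terms.
∑_{k=1}^{102} k² = 102×103×205/6 = 358955
∑_{k=1}^{21} k² = 21×22×43/6 = 3311
∑_{k=22}^{102} k² = 358955 - 3311 = 355644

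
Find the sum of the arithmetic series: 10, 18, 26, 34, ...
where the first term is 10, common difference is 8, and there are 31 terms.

Sₙ = n/2 × (first + last)
Last term = a + (n-1)d = 10 + (31-1)×8 = 250
S_31 = 31/2 × (10 + 250)
S_31 = 31/2 × 260 = 4030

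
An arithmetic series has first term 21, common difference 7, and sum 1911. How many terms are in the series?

Using S = n/2 × [2a + (n-1)d]
1911 = n/2 × [2(21) + (n-1)(7)]
1911 = n/2 × [42 + 7n - 7]
3822 = n × [35 + 7n]
7n² + (35)n - 3822 = 0
Discriminant: Δ = (35)² - 4(7)(-3822) = 1225 + 107016 = 108241
√Δ = 329
n = [-(35) + √Δ] / (2·7) = (-35 + 329) / 14 = 294 / 14 = 21
(The negative root is discarded since n must be a positive integer.)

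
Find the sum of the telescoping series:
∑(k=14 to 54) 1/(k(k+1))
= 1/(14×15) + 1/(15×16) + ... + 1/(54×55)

Partial fractions: 1/(k(k+1)) = 1/k - 1/(k+1)
The series telescopes:
= (1/14 - 1/15) + (1/15 - 1/16) + ... + (1/54 - 1/55)
= 1/14 - 1/55
= 41/770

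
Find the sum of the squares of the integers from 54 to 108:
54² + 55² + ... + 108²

Use ∑_{k=1}^{n} k² = n(n+1)(2n+1)/6, then subtract the first 53 terms.
∑_{k=1}^{108} k² = 108×109×217/6 = 425754
∑_{k=1}^{53} k² = 53×54×107/6 = 51039
∑_{k=54}^{108} k² = 425754 - 51039 = 374715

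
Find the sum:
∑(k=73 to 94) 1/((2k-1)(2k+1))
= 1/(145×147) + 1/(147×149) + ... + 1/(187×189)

Partial fractions: 1/((2k-1)(2k+1)) = (1/2)[1/(2k-1) - 1/(2k+1)]
The series telescopes:
= (1/2)[1/145 - 1/189]
= 22/27405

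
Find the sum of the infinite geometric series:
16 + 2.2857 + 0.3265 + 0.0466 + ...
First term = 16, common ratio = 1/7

For |r| < 1, S = a / (1 - r)
S = 16 / (1 - (1/7))
S = 16 / (6/7)
S = 56/3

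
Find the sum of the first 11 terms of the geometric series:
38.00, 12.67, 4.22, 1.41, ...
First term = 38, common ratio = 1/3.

Sₙ = a(1 - rⁿ) / (1 - r)
S_11 = 38(1 - (1/3)^11) / (1 - (1/3))
S_11 = 38(1 - (1/177147)) / (2/3)
S_11 = 3365774/59049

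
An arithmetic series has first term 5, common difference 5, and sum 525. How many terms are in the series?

Using S = n/2 × [2a + (n-1)d]
525 = n/2 × [2(5) + (n-1)(5)]
525 = n/2 × [10 + 5n - 5]
1050 = n × [5 + 5n]
5n² + (5)n - 1050 = 0
Discriminant: Δ = (5)² - 4(5)(-1050) = 25 + 21000 = 21025
√Δ = 145
n = [-(5) + √Δ] / (2·5) = (-5 + 145) / 10 = 140 / 10 = 14
(The negative root is discarded since n must be a positive integer.)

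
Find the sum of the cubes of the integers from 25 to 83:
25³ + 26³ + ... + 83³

Use ∑_{k=1}^{n} k³ = [n(n+1)/2]², then subtract the first 24 terms.
∑_{k=1}^{83} k³ = [83×84/2]² = 3486² = 12152196
∑_{k=1}^{24} k³ = [24×25/2]² = 300² = 90000
∑_{k=25}^{83} k³ = 12152196 - 90000 = 12062196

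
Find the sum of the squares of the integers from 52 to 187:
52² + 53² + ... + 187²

Use ∑_{k=1}^{n} k² = n(n+1)(2n+1)/6, then subtract the first 51 terms.
∑_{k=1}^{187} k² = 187×188×375/6 = 2197250
∑_{k=1}^{51} k² = 51×52×103/6 = 45526
∑_{k=52}^{187} k² = 2197250 - 45526 = 2151724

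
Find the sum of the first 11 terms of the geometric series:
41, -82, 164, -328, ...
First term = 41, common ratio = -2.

Sₙ = a(1 - rⁿ) / (1 - r)
S_11 = 41(1 - (-2)^11) / (1 - (-2))
S_11 = 41(1 - (-2048)) / (3)
S_11 = 28003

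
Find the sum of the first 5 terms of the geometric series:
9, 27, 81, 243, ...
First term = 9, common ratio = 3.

Sₙ = a(1 - rⁿ) / (1 - r)
S_5 = 9(1 - 3^5) / (1 - 3)
S_5 = 9(1 - 243) / (-2)
S_5 = 1089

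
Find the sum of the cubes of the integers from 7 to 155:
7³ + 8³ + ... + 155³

Use ∑_{k=1}^{n} k³ = [n(n+1)/2]², then subtract the first 6 terms.
∑_{k=1}^{155} k³ = [155×156/2]² = 12090² = 146168100
∑_{k=1}^{6} k³ = [6×7/2]² = 21² = 441
∑_{k=7}^{155} k³ = 146168100 - 441 = 146167659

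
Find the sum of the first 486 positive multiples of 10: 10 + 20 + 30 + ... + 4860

Factor out 10: = 10(1 + 2 + ... + 486) = 10 × n(n+1)/2
= 10 × 486×487/2
= 10 × 118341
= 1183410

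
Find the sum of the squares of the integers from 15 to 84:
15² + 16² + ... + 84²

Use ∑_{k=1}^{n} k² = n(n+1)(2n+1)/6, then subtract the first 14 terms.
∑_{k=1}^{84} k² = 84×85×169/6 = 201110
∑_{k=1}^{14} k² = 14×15×29/6 = 1015
∑_{k=15}^{84} k² = 201110 - 1015 = 200095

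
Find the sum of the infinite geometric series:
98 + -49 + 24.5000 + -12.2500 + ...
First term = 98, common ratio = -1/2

For |r| < 1, S = a / (1 - r)
S = 98 / (1 - (-1/2))
S = 98 / (3/2)
S = 196/3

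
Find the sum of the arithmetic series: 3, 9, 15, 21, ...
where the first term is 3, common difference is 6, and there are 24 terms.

Sₙ = n/2 × (first + last)
Last term = a + (n-1)d = 3 + (24-1)×6 = 141
S_24 = 24/2 × (3 + 141)
S_24 = 24/2 × 144 = 1728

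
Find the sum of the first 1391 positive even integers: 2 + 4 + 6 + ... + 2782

Sum of first n even numbers = n(n+1)
= 1391×1392
= 1936272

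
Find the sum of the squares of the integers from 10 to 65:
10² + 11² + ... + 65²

Use ∑_{k=1}^{n} k² = n(n+1)(2n+1)/6, then subtract the first 9 terms.
∑_{k=1}^{65} k² = 65×66×131/6 = 93665
∑_{k=1}^{9} k² = 9×10×19/6 = 285
∑_{k=10}^{65} k² = 93665 - 285 = 93380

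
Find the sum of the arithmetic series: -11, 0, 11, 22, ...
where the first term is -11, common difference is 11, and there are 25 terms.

Sₙ = n/2 × (first + last)
Last term = a + (n-1)d = -11 + (25-1)×11 = 253
S_25 = 25/2 × (-11 + 253)
S_25 = 25/2 × 242 = 3025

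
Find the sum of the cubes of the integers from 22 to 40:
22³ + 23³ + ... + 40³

Use ∑_{k=1}^{n} k³ = [n(n+1)/2]², then subtract the first 21 terms.
∑_{k=1}^{40} k³ = [40×41/2]² = 820² = 672400
∑_{k=1}^{21} k³ = [21×22/2]² = 231² = 53361
∑_{k=22}^{40} k³ = 672400 - 53361 = 619039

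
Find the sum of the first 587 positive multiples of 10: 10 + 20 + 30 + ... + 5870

Factor out 10: = 10(1 + 2 + ... + 587) = 10 × n(n+1)/2
= 10 × 587×588/2
= 10 × 172578
= 1725780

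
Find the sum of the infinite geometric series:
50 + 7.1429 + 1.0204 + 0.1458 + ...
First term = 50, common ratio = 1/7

For |r| < 1, S = a / (1 - r)
S = 50 / (1 - (1/7))
S = 50 / (6/7)
S = 175/3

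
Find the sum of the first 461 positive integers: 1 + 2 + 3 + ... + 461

Formula: ∑k = n(n+1)/2
= 461×462/2
= 212982/2
= 106491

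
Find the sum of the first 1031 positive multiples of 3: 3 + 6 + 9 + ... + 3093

Factor out 3: = 3(1 + 2 + ... + 1031) = 3 × n(n+1)/2
= 3 × 1031×1032/2
= 3 × 531996
= 1595988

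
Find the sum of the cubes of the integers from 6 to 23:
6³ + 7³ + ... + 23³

Use ∑_{k=1}^{n} k³ = [n(n+1)/2]², then subtract the first 5 terms.
∑_{k=1}^{23} k³ = [23×24/2]² = 276² = 76176
∑_{k=1}^{5} k³ = [5×6/2]² = 15² = 225
∑_{k=6}^{23} k³ = 76176 - 225 = 75951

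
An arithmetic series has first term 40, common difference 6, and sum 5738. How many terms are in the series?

Using S = n/2 × [2a + (n-1)d]
5738 = n/2 × [2(40) + (n-1)(6)]
5738 = n/2 × [80 + 6n - 6]
11476 = n × [74 + 6n]
6n² + (74)n - 11476 = 0
Discriminant: Δ = (74)² - 4(6)(-11476) = 5476 + 275424 = 280900
√Δ = 530
n = [-(74) + √Δ] / (2·6) = (-74 + 530) / 12 = 456 / 12 = 38
(The negative root is discarded since n must be a positive integer.)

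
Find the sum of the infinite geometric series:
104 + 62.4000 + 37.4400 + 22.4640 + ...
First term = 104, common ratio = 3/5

For |r| < 1, S = a / (1 - r)
S = 104 / (1 - (3/5))
S = 104 / (2/5)
S = 260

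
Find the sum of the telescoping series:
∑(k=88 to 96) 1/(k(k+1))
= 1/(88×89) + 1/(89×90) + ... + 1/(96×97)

Partial fractions: 1/(k(k+1)) = 1/k - 1/(k+1)
The series telescopes:
= (1/88 - 1/89) + (1/89 - 1/90) + ... + (1/96 - 1/97)
= 1/88 - 1/97
= 9/8536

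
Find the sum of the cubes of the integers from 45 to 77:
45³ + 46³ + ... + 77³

Use ∑_{k=1}^{n} k³ = [n(n+1)/2]², then subtract the first 44 terms.
∑_{k=1}^{77} k³ = [77×78/2]² = 3003² = 9018009
∑_{k=1}^{44} k³ = [44×45/2]² = 990² = 980100
∑_{k=45}^{77} k³ = 9018009 - 980100 = 8037909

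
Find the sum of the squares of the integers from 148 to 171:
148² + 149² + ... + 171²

Use ∑_{k=1}^{n} k² = n(n+1)(2n+1)/6, then subtract the first 147 terms.
∑_{k=1}^{171} k² = 171×172×343/6 = 1681386
∑_{k=1}^{147} k² = 147×148×295/6 = 1069670
∑_{k=148}^{171} k² = 1681386 - 1069670 = 611716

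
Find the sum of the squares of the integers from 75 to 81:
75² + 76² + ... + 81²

Use ∑_{k=1}^{n} k² = n(n+1)(2n+1)/6, then subtract the first 74 terms.
∑_{k=1}^{81} k² = 81×82×163/6 = 180441
∑_{k=1}^{74} k² = 74×75×149/6 = 137825
∑_{k=75}^{81} k² = 180441 - 137825 = 42616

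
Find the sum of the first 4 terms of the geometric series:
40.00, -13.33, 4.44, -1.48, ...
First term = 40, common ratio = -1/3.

Sₙ = a(1 - rⁿ) / (1 - r)
S_4 = 40(1 - (-1/3)^4) / (1 - (-1/3))
S_4 = 40(1 - (1/81)) / (4/3)
S_4 = 800/27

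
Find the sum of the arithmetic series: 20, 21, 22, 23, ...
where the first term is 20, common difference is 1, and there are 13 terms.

Sₙ = n/2 × (first + last)
Last term = a + (n-1)d = 20 + (13-1)×1 = 32
S_13 = 13/2 × (20 + 32)
S_13 = 13/2 × 52 = 338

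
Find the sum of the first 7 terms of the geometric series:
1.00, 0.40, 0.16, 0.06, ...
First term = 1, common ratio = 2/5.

Sₙ = a(1 - rⁿ) / (1 - r)
S_7 = 1(1 - (2/5)^7) / (1 - (2/5))
S_7 = 1(1 - (128/78125)) / (3/5)
S_7 = 25999/15625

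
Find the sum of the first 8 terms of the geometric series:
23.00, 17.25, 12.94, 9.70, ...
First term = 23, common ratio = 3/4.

Sₙ = a(1 - rⁿ) / (1 - r)
S_8 = 23(1 - (3/4)^8) / (1 - (3/4))
S_8 = 23(1 - (6561/65536)) / (1/4)
S_8 = 1356425/16384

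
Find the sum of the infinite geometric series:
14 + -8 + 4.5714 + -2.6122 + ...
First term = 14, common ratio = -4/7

For |r| < 1, S = a / (1 - r)
S = 14 / (1 - (-4/7))
S = 14 / (11/7)
S = 98/11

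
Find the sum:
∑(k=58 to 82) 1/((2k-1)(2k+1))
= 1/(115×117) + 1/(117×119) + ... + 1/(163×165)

Partial fractions: 1/((2k-1)(2k+1)) = (1/2)[1/(2k-1) - 1/(2k+1)]
The series telescopes:
= (1/2)[1/115 - 1/165]
= 1/759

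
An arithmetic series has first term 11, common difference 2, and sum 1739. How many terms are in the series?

Using S = n/2 × [2a + (n-1)d]
1739 = n/2 × [2(11) + (n-1)(2)]
1739 = n/2 × [22 + 2n - 2]
3478 = n × [20 + 2n]
2n² + (20)n - 3478 = 0
Discriminant: Δ = (20)² - 4(2)(-3478) = 400 + 27824 = 28224
√Δ = 168
n = [-(20) + √Δ] / (2·2) = (-20 + 168) / 4 = 148 / 4 = 37
(The negative root is discarded since n must be a positive integer.)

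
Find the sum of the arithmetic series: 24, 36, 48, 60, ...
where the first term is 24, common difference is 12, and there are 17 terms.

Sₙ = n/2 × (first + last)
Last term = a + (n-1)d = 24 + (17-1)×12 = 216
S_17 = 17/2 × (24 + 216)
S_17 = 17/2 × 240 = 2040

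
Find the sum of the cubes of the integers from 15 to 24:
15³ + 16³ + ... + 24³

Use ∑_{k=1}^{n} k³ = [n(n+1)/2]², then subtract the first 14 terms.
∑_{k=1}^{24} k³ = [24×25/2]² = 300² = 90000
∑_{k=1}^{14} k³ = [14×15/2]² = 105² = 11025
∑_{k=15}^{24} k³ = 90000 - 11025 = 78975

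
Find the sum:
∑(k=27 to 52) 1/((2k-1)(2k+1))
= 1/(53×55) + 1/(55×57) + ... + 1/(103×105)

Partial fractions: 1/((2k-1)(2k+1)) = (1/2)[1/(2k-1) - 1/(2k+1)]
The series telescopes:
= (1/2)[1/53 - 1/105]
= 26/5565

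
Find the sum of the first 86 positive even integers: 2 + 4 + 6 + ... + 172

Sum of first n even numbers = n(n+1)
= 86×87
= 7482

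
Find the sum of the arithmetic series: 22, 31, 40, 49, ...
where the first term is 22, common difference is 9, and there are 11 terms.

Sₙ = n/2 × (first + last)
Last term = a + (n-1)d = 22 + (11-1)×9 = 112
S_11 = 11/2 × (22 + 112)
S_11 = 11/2 × 134 = 737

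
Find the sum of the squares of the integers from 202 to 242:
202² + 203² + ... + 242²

Use ∑_{k=1}^{n} k² = n(n+1)(2n+1)/6, then subtract the first 201 terms.
∑_{k=1}^{242} k² = 242×243×485/6 = 4753485
∑_{k=1}^{201} k² = 201×202×403/6 = 2727101
∑_{k=202}^{242} k² = 4753485 - 2727101 = 2026384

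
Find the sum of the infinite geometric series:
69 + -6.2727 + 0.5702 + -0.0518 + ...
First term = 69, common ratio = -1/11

For |r| < 1, S = a / (1 - r)
S = 69 / (1 - (-1/11))
S = 69 / (12/11)
S = 253/4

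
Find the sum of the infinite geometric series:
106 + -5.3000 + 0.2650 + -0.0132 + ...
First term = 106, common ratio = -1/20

For |r| < 1, S = a / (1 - r)
S = 106 / (1 - (-1/20))
S = 106 / (21/20)
S = 2120/21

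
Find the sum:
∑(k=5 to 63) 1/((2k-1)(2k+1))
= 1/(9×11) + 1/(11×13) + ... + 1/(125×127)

Partial fractions: 1/((2k-1)(2k+1)) = (1/2)[1/(2k-1) - 1/(2k+1)]
The series telescopes:
= (1/2)[1/9 - 1/127]
= 59/1143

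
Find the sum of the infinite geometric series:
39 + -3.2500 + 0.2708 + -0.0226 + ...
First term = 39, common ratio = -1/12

For |r| < 1, S = a / (1 - r)
S = 39 / (1 - (-1/12))
S = 39 / (13/12)
S = 36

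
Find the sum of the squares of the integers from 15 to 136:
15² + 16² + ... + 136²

Use ∑_{k=1}^{n} k² = n(n+1)(2n+1)/6, then subtract the first 14 terms.
∑_{k=1}^{136} k² = 136×137×273/6 = 847756
∑_{k=1}^{14} k² = 14×15×29/6 = 1015
∑_{k=15}^{136} k² = 847756 - 1015 = 846741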